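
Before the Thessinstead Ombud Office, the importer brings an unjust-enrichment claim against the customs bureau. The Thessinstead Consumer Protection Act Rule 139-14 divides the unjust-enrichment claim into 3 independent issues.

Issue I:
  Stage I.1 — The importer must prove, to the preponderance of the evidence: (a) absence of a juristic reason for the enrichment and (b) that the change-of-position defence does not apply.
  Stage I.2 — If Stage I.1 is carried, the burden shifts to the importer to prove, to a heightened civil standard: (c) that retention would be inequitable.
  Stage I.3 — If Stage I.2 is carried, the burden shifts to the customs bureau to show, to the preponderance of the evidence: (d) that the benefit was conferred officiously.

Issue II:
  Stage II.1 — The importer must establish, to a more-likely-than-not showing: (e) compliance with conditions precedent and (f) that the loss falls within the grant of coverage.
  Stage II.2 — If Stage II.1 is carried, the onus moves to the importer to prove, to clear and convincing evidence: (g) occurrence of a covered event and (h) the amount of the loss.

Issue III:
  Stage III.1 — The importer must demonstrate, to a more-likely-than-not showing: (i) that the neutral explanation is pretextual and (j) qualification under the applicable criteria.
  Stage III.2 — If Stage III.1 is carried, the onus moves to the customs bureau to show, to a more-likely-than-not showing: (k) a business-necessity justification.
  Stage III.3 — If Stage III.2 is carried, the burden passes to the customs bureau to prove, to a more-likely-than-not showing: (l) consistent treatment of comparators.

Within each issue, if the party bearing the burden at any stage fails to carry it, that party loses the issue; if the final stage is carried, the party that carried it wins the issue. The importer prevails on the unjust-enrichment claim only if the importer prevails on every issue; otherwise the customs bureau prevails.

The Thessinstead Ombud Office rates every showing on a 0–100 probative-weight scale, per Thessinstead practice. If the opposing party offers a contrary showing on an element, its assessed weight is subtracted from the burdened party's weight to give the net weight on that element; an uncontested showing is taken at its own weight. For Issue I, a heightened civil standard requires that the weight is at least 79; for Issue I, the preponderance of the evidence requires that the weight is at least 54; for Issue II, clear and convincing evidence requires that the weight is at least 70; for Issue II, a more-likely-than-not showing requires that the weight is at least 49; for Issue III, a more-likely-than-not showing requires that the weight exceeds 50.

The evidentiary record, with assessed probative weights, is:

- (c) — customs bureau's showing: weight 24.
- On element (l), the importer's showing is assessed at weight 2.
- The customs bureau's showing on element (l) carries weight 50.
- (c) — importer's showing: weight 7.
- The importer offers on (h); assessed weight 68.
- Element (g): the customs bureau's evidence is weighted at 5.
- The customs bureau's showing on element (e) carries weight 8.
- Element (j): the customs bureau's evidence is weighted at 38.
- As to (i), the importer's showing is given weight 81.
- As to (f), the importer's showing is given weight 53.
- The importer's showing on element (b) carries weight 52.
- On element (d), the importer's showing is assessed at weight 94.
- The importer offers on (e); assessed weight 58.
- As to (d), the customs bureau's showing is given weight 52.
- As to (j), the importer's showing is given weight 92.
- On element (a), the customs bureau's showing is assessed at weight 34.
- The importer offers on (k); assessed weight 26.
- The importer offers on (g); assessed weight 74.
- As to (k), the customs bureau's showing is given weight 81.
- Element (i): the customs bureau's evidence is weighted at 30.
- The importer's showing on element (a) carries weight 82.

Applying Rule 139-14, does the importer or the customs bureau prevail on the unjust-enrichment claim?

customs bureau

— Issue I —
Stage I.1 — burden on importer; standard: the preponderance of the evidence (weight is at least 54).
    (a): 82 − 34 = 48 < 54 [not met]
    (b): 52 < 54 [not met]
  Stage I.1 not carried; the importer fails its burden.
The analysis ends at Stage I.1; the customs bureau prevails on this issue.
— Issue II —
At Stage II.1 the importer must meet a more-likely-than-not showing (weight is at least 49): on (e) the weight is 58 less the opposing 8 gives net 50, which does reach 49, so (e) meets the standard; on (f) the weight is 53, which does reach 49, so (f) meets the standard.
  Stage II.1 carried; the burden remains with the importer.
At Stage II.2 the importer must meet clear and convincing evidence (weight is at least 70): on (g) the weight is 74 less the opposing 5 gives net 69, < 70, so (g) does not meet the standard; on (h) the weight is 68, < 70, so (h) does not meet the standard.
  Stage II.2 not carried; the importer fails its burden.
The customs bureau prevails on this issue.
— Issue III —
Stage III.1 (importer, a more-likely-than-not showing, weight exceeds 50): (i) net 81−30=51 > 50 — meets; (j) net 92−38=54 > 50 — meets.
  Stage III.1 is satisfied; the onus moves to the customs bureau.
Stage III.2 (customs bureau, a more-likely-than-not showing, weight exceeds 50): (k) net 81−26=55 > 50 — meets.
  All elements met. The customs bureau retains the burden for Stage III.3.
Stage III.3 (customs bureau, a more-likely-than-not showing, weight exceeds 50): (l) net 50−2=48 ≤ 50 — fails.
  Not every element is met, so the customs bureau fails to carry Stage III.3.
The importer prevails on this issue.
Per-issue: Issue I → customs bureau; Issue II → customs bureau; Issue III → importer. The importer must prevail on every issue; overall, the customs bureau prevails.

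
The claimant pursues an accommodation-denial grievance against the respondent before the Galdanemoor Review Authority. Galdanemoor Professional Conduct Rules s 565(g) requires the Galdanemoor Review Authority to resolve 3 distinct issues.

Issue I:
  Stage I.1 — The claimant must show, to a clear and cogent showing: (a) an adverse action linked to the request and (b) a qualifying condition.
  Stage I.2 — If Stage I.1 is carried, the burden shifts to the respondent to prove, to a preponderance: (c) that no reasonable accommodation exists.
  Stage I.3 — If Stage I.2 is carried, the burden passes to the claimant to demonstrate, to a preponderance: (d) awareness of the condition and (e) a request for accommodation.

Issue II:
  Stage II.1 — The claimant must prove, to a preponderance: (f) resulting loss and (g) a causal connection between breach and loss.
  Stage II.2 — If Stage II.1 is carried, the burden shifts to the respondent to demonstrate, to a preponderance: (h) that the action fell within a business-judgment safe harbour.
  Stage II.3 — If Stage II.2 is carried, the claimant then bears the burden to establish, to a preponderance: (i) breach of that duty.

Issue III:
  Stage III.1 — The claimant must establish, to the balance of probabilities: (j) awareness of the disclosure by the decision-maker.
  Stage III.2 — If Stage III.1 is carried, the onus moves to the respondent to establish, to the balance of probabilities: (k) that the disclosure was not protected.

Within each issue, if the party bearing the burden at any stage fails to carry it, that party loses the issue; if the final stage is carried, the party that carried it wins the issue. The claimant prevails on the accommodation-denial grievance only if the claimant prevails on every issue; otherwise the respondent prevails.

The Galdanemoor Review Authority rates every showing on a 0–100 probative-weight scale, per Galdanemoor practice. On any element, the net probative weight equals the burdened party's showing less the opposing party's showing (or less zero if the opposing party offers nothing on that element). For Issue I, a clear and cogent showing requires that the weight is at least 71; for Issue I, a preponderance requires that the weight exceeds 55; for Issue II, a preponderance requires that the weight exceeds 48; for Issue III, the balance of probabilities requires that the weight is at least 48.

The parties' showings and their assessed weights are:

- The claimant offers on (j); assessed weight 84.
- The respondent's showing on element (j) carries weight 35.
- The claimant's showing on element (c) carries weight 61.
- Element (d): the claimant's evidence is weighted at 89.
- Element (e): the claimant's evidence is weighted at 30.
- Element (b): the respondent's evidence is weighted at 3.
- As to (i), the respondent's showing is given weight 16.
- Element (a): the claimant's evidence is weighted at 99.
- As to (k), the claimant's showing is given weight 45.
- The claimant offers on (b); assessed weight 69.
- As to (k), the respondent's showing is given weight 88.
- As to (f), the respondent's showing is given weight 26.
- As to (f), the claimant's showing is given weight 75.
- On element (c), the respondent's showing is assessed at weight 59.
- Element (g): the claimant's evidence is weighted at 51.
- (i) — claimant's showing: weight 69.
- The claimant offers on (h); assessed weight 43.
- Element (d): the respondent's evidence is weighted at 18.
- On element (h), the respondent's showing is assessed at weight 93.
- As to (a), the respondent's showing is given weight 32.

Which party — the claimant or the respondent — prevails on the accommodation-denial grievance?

respondent

— Issue I —
Stage I.1 (claimant, a clear and cogent showing, weight is at least 71): (a) net 99−32=67 < 71 — fails; (b) net 69−3=66 < 71 — fails.
  Stage I.1 not carried; the claimant fails its burden.
The analysis ends at Stage I.1; the respondent prevails on this issue.
— Issue II —
Stage II.1 — burden on claimant; standard: a preponderance (weight exceeds 48).
    (f): 75 − 26 = 49 > 48 [met]
    (g): 51 > 48 [met]
  All elements met. The burden passes to the respondent.
Stage II.2 — burden on respondent; standard: a preponderance (weight exceeds 48).
    (h): 93 − 43 = 50 > 48 [met]
  All elements met. The burden passes to the claimant.
Stage II.3 — burden on claimant; standard: a preponderance (weight exceeds 48).
    (i): 69 − 16 = 53 > 48 [met]
  The claimant carries the last stage.
With every stage satisfied, the claimant prevails on this issue.
— Issue III —
At Stage III.1 the claimant must meet the balance of probabilities (weight is at least 48): on (j) the weight is 84 less the opposing 35 gives net 49, ≥ 48, so (j) meets the standard.
  Stage III.1 is satisfied; the onus moves to the respondent.
At Stage III.2 the respondent must meet the balance of probabilities (weight is at least 48): on (k) the weight is 88 less the opposing 45 gives net 43, which does not reach 48, so (k) does not meet the standard.
  The respondent does not carry Stage III.2.
So the claimant prevails on this issue.
Per-issue: Issue I → respondent; Issue II → claimant; Issue III → claimant. The claimant must prevail on every issue; overall, the respondent prevails.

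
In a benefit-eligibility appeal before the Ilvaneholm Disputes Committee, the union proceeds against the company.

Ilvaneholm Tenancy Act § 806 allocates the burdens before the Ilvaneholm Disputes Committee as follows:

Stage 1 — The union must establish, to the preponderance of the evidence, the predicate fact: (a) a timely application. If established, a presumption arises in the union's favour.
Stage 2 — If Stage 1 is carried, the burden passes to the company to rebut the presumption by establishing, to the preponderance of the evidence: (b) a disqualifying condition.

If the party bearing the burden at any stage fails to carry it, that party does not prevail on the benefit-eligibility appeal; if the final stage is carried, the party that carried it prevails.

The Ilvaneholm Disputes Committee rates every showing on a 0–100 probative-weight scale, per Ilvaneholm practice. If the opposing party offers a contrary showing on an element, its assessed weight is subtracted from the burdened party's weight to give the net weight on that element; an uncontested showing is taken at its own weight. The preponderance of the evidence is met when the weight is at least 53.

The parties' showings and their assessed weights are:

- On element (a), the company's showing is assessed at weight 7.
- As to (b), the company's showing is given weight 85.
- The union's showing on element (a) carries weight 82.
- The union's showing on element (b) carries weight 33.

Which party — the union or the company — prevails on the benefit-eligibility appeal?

At Stage 1 the union must meet the preponderance of the evidence (weight is at least 53): on (a) the weight is 82 less the opposing 7 gives net 75, ≥ 53, so (a) meets the standard.
  Stage 1 carried; the burden shifts to the company.
At Stage 2 the company must meet the preponderance of the evidence (weight is at least 53): on (b) the weight is 85 less the opposing 33 gives net 52, < 53, so (b) does not meet the standard.
  Stage 2 not carried; the company fails its burden.
The analysis ends at Stage 2; the union prevails.

union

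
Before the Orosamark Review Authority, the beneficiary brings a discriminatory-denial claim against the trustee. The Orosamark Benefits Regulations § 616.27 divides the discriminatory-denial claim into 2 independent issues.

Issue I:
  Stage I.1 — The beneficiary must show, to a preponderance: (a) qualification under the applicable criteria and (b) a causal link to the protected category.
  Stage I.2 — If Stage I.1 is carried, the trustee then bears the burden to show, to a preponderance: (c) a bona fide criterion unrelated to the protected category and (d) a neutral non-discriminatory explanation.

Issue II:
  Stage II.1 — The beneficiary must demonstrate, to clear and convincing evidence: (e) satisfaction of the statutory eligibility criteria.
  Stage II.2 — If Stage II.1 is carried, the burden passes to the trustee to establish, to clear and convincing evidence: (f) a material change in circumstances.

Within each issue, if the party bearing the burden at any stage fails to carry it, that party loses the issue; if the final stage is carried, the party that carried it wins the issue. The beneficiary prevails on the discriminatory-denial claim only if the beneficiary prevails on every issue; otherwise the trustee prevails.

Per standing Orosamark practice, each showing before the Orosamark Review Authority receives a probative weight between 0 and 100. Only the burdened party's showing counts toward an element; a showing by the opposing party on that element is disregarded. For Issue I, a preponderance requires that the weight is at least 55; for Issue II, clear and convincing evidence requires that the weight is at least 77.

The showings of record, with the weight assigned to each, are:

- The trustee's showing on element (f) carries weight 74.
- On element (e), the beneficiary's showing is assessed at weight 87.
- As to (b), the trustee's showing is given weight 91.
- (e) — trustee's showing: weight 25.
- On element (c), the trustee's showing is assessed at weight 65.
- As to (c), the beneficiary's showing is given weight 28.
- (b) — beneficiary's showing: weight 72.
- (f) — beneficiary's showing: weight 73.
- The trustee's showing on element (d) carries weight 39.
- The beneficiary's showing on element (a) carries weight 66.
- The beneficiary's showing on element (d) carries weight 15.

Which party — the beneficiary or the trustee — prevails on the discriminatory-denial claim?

beneficiary

— Issue I —
Stage I.1 — burden on beneficiary; standard: a preponderance (weight is at least 55).
    (a): 66 ≥ 55 [met]
    (b): 72 (trustee's 91 disregarded) ≥ 55 [met]
  Stage I.1 is satisfied; the onus moves to the trustee.
Stage I.2 — burden on trustee; standard: a preponderance (weight is at least 55).
    (c): 65 (beneficiary's 28 disregarded) ≥ 55 [met]
    (d): 39 (beneficiary's 15 disregarded) < 55 [not met]
  The trustee does not carry Stage I.2.
So the beneficiary prevails on this issue.
— Issue II —
Stage II.1 (beneficiary, clear and convincing evidence, weight is at least 77): (e) 87 (trustee's 25 disregarded) ≥ 77 — meets.
  Stage II.1 carried; the burden shifts to the trustee.
Stage II.2 (trustee, clear and convincing evidence, weight is at least 77): (f) 74 (beneficiary's 73 disregarded) < 77 — fails.
  The trustee does not carry Stage II.2.
The beneficiary prevails on this issue.
Per-issue: Issue I → beneficiary; Issue II → beneficiary. The beneficiary must prevail on every issue; overall, the beneficiary prevails.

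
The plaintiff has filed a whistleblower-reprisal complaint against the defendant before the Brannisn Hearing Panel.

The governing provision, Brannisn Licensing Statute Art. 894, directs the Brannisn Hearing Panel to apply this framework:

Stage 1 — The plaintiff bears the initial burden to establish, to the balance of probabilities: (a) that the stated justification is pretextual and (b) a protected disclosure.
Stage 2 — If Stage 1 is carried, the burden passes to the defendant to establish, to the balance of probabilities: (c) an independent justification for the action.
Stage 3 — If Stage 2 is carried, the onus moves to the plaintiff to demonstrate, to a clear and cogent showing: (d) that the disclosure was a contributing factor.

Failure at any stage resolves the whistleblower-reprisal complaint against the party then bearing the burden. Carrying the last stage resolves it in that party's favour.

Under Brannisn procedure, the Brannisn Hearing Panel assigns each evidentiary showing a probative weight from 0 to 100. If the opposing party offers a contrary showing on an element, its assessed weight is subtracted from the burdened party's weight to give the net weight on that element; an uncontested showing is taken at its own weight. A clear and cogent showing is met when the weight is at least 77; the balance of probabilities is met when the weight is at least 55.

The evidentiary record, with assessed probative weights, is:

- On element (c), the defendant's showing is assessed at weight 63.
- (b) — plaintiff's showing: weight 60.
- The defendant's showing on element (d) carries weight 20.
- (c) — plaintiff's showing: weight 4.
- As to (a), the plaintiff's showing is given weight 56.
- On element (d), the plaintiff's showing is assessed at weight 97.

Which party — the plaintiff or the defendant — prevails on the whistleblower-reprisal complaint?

Stage 1 (plaintiff, the balance of probabilities, weight is at least 55): (a) 56 ≥ 55 — meets; (b) 60 ≥ 55 — meets.
  Stage 1 carried; the burden shifts to the defendant.
Stage 2 (defendant, the balance of probabilities, weight is at least 55): (c) net 63−4=59 ≥ 55 — meets.
  All elements met. The burden passes to the plaintiff.
Stage 3 (plaintiff, a clear and cogent showing, weight is at least 77): (d) net 97−20=77 ≥ 77 — meets.
  The plaintiff carries the last stage.
All stages carried — the plaintiff prevails.

plaintiff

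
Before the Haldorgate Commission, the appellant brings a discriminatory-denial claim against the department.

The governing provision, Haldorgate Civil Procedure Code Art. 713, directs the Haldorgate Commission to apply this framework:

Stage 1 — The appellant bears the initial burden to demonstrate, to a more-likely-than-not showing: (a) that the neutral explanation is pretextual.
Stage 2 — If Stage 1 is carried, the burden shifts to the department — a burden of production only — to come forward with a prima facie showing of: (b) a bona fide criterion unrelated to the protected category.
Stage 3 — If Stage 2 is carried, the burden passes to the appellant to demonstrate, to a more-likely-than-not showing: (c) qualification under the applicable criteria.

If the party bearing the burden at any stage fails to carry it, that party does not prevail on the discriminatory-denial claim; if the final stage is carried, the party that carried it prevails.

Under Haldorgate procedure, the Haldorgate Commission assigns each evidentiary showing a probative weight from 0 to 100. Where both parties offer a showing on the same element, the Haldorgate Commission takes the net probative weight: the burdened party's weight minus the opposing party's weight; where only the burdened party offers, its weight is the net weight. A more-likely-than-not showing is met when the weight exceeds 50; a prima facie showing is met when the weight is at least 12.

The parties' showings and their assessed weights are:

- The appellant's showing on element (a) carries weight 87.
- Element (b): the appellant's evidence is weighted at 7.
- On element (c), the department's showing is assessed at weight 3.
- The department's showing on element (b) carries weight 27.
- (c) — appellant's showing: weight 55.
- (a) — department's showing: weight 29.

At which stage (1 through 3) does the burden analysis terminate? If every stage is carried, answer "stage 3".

stage 3

At Stage 1 the appellant must meet a more-likely-than-not showing (weight exceeds 50): on (a) the weight is 87 less the opposing 29 gives net 58, > 50, so (a) meets the standard.
  All elements met. The burden passes to the department.
At Stage 2 the department must meet a prima facie showing (weight is at least 12): on (b) the weight is 27 less the opposing 7 gives net 20, ≥ 12, so (b) meets the standard.
  All elements met. The burden passes to the appellant.
At Stage 3 the appellant must meet a more-likely-than-not showing (weight exceeds 50): on (c) the weight is 55 less the opposing 3 gives net 52, > 50, so (c) meets the standard.
  All elements met at the final stage.
Every stage carried; the appellant prevails.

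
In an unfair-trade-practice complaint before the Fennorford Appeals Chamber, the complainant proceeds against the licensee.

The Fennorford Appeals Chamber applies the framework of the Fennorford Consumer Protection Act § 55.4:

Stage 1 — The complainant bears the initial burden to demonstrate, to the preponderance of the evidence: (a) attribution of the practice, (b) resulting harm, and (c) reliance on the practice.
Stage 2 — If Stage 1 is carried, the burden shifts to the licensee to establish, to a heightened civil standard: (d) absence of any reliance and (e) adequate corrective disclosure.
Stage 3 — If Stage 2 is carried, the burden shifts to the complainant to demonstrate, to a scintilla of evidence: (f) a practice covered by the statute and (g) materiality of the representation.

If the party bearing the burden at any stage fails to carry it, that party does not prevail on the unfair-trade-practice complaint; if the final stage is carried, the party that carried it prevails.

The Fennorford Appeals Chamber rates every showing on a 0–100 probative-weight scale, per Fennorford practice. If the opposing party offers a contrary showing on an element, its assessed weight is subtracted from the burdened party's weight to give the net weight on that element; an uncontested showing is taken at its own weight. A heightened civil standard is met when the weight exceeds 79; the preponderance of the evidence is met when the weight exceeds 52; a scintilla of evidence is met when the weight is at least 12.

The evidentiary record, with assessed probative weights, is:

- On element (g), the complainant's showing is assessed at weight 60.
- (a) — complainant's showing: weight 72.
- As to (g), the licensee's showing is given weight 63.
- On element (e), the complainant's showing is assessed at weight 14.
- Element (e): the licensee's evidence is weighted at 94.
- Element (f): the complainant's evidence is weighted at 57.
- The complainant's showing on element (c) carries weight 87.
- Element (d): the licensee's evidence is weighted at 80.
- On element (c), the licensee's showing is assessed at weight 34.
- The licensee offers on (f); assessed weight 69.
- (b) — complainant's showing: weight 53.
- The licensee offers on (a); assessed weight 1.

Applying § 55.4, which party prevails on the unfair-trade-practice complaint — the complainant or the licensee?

Stage 1 — burden on complainant; standard: the preponderance of the evidence (weight exceeds 52).
    (a): 72 − 1 = 71 > 52 [met]
    (b): 53 > 52 [met]
    (c): 87 − 34 = 53 > 52 [met]
  All elements met. The burden passes to the licensee.
Stage 2 — burden on licensee; standard: a heightened civil standard (weight exceeds 79).
    (d): 80 > 79 [met]
    (e): 94 − 14 = 80 > 79 [met]
  Stage 2 is satisfied; the onus moves to the complainant.
Stage 3 — burden on complainant; standard: a scintilla of evidence (weight is at least 12).
    (f): 57 − 69 = -12 < 12 [not met]
    (g): 60 − 63 = -3 < 12 [not met]
  The complainant does not carry Stage 3.
The analysis ends at Stage 3; the licensee prevails.

licensee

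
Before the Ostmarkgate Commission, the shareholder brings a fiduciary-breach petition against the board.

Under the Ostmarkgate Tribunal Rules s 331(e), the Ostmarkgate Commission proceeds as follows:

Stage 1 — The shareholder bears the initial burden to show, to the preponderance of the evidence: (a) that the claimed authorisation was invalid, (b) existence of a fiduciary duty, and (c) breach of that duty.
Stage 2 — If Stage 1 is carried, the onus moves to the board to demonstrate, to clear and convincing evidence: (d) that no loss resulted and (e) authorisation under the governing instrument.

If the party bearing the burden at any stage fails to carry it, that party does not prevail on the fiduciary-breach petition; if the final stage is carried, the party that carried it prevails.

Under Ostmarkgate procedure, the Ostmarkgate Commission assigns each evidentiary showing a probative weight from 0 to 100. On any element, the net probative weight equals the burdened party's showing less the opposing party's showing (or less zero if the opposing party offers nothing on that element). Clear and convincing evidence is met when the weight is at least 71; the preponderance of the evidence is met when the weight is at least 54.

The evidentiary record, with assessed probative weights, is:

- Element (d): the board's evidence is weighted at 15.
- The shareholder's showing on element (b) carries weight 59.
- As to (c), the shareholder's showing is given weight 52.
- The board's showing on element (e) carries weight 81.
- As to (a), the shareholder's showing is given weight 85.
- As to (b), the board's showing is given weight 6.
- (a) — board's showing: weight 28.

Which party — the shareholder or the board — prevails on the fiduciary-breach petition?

board

Stage 1 (shareholder, the preponderance of the evidence, weight is at least 54): (a) net 85−28=57 ≥ 54 — meets; (b) net 59−6=53 < 54 — fails; (c) 52 < 54 — fails.
  The shareholder does not carry Stage 1.
The analysis ends at Stage 1; the board prevails.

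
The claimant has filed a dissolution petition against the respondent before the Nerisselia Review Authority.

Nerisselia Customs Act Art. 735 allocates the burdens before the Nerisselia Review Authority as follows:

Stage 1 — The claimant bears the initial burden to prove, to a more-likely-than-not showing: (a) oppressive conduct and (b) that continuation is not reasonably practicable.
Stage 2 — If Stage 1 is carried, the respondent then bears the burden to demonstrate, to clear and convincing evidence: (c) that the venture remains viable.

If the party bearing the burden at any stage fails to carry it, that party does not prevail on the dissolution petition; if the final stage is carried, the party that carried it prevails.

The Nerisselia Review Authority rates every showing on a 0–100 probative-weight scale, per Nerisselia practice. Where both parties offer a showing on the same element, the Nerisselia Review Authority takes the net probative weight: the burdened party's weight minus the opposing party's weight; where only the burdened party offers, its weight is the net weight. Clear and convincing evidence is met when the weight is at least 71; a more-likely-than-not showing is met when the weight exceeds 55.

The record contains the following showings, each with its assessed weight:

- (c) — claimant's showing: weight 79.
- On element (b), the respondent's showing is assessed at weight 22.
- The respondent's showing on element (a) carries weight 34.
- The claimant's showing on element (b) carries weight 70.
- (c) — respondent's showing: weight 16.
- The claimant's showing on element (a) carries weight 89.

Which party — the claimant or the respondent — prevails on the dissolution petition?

respondent

Stage 1 (claimant, a more-likely-than-not showing, weight exceeds 55): (a) net 89−34=55 ≤ 55 — fails; (b) net 70−22=48 ≤ 55 — fails.
  Stage 1 not carried; the claimant fails its burden.
The analysis ends at Stage 1; the respondent prevails.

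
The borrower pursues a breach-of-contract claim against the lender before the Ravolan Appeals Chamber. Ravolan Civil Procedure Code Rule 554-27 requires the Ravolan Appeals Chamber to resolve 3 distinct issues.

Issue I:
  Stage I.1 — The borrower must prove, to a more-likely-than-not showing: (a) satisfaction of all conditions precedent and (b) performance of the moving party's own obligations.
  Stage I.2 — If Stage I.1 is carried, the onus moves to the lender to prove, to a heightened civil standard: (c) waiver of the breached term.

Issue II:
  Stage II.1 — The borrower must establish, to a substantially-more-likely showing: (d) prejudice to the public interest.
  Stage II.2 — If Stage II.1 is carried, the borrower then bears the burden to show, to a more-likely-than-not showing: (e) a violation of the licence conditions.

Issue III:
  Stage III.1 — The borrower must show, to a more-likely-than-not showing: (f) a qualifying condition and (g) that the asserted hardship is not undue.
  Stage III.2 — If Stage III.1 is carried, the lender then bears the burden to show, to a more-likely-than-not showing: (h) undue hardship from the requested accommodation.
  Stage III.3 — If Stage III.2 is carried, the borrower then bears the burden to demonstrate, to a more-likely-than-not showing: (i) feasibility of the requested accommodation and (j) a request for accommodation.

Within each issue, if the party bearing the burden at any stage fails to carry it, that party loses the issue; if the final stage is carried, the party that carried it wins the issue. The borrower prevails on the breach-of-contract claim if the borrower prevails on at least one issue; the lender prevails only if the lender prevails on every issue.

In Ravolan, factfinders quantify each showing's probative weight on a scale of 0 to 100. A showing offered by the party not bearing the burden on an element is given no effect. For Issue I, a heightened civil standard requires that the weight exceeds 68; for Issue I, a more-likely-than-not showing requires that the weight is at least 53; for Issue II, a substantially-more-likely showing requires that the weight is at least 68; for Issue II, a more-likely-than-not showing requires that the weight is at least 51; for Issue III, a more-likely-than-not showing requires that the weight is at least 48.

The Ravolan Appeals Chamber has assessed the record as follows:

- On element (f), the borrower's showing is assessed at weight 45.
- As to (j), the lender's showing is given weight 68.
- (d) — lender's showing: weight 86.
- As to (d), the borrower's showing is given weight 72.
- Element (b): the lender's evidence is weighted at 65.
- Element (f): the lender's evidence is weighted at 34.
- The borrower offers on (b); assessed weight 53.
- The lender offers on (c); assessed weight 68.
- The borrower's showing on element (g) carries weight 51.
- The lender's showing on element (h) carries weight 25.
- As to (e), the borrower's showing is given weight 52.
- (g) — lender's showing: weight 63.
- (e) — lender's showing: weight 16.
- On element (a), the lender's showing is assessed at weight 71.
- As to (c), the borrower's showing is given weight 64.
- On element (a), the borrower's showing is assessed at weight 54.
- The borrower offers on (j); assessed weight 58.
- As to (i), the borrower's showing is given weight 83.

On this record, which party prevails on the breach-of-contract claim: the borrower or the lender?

borrower

— Issue I —
At Stage I.1 the borrower must meet a more-likely-than-not showing (weight is at least 53): on (a) the weight is 54 (the lender's 71 is given no effect), ≥ 53, so (a) meets the standard; on (b) the weight is 53 (the lender's 65 is given no effect), which does reach 53, so (b) meets the standard.
  Stage I.1 is satisfied; the onus moves to the lender.
At Stage I.2 the lender must meet a heightened civil standard (weight exceeds 68): on (c) the weight is 68 (the borrower's 64 is given no effect), which does not exceed 68, so (c) does not meet the standard.
  Stage I.2 not carried; the lender fails its burden.
So the borrower prevails on this issue.
— Issue II —
At Stage II.1 the borrower must meet a substantially-more-likely showing (weight is at least 68): on (d) the weight is 72 (the lender's 86 is given no effect), which does reach 68, so (d) meets the standard.
  All elements met. The borrower retains the burden for Stage II.2.
At Stage II.2 the borrower must meet a more-likely-than-not showing (weight is at least 51): on (e) the weight is 52 (the lender's 16 is given no effect), ≥ 51, so (e) meets the standard.
  All elements met at the final stage.
Every stage carried; the borrower prevails on this issue.
— Issue III —
At Stage III.1 the borrower must meet a more-likely-than-not showing (weight is at least 48): on (f) the weight is 45 (the lender's 34 is given no effect), < 48, so (f) does not meet the standard; on (g) the weight is 51 (the lender's 63 is given no effect), ≥ 48, so (g) meets the standard.
  Not every element is met, so the borrower fails to carry Stage III.1.
The analysis ends at Stage III.1; the lender prevails on this issue.
Per-issue: Issue I → borrower; Issue II → borrower; Issue III → lender. The borrower must prevail on at least one issue; overall, the borrower prevails.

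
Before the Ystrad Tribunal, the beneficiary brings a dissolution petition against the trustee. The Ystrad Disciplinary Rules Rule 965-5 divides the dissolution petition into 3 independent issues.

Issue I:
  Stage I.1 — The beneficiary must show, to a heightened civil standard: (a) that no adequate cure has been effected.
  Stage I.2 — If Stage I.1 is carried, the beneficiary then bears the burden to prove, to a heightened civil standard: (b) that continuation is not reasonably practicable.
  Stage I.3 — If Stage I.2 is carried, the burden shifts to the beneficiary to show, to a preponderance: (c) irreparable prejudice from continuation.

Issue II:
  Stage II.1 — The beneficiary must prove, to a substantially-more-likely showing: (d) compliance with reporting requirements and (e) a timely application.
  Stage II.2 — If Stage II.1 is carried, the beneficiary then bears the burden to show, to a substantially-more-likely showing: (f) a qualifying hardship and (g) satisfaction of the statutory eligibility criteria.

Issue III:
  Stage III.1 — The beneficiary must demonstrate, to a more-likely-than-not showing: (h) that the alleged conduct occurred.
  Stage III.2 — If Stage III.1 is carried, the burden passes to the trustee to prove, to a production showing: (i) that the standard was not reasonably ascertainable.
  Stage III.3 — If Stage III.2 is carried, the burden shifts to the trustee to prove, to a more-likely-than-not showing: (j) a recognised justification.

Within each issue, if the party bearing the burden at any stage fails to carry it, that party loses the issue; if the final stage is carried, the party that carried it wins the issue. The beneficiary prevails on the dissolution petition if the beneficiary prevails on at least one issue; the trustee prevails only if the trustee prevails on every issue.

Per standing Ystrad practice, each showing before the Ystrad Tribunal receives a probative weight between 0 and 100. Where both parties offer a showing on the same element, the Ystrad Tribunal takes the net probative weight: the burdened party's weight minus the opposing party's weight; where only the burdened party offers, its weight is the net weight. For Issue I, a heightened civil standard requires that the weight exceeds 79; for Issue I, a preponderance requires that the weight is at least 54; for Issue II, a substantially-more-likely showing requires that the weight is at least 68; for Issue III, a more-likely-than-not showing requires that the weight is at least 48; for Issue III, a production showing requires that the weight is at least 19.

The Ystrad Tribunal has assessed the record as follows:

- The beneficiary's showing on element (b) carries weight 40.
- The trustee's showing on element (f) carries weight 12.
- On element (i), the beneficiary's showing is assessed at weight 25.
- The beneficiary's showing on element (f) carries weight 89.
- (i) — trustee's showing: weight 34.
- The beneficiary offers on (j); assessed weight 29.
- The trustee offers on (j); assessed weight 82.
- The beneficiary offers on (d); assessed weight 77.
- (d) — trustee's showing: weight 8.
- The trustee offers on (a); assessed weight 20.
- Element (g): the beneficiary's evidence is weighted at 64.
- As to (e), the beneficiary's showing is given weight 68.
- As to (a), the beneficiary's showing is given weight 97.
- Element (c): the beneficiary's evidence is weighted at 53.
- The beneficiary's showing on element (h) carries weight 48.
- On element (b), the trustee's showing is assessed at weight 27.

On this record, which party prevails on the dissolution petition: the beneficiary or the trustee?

— Issue I —
Stage I.1 — burden on beneficiary; standard: a heightened civil standard (weight exceeds 79).
    (a): 97 − 20 = 77 ≤ 79 [not met]
  The beneficiary does not carry Stage I.1.
So the trustee prevails on this issue.
— Issue II —
At Stage II.1 the beneficiary must meet a substantially-more-likely showing (weight is at least 68): on (d) the weight is 77 less the opposing 8 gives net 69, ≥ 68, so (d) meets the standard; on (e) the weight is 68, ≥ 68, so (e) meets the standard.
  Stage II.1 carried; the burden remains with the beneficiary.
At Stage II.2 the beneficiary must meet a substantially-more-likely showing (weight is at least 68): on (f) the weight is 89 less the opposing 12 gives net 77, ≥ 68, so (f) meets the standard; on (g) the weight is 64, which does not reach 68, so (g) does not meet the standard.
  Stage II.2 not carried; the beneficiary fails its burden.
So the trustee prevails on this issue.
— Issue III —
Stage III.1 — burden on beneficiary; standard: a more-likely-than-not showing (weight is at least 48).
    (h): 48 ≥ 48 [met]
  Stage III.1 carried; the burden shifts to the trustee.
Stage III.2 — burden on trustee; standard: a production showing (weight is at least 19).
    (i): 34 − 25 = 9 < 19 [not met]
  The trustee does not carry Stage III.2.
The analysis ends at Stage III.2; the beneficiary prevails on this issue.
Per-issue: Issue I → trustee; Issue II → trustee; Issue III → beneficiary. The beneficiary must prevail on at least one issue; overall, the beneficiary prevails.

beneficiary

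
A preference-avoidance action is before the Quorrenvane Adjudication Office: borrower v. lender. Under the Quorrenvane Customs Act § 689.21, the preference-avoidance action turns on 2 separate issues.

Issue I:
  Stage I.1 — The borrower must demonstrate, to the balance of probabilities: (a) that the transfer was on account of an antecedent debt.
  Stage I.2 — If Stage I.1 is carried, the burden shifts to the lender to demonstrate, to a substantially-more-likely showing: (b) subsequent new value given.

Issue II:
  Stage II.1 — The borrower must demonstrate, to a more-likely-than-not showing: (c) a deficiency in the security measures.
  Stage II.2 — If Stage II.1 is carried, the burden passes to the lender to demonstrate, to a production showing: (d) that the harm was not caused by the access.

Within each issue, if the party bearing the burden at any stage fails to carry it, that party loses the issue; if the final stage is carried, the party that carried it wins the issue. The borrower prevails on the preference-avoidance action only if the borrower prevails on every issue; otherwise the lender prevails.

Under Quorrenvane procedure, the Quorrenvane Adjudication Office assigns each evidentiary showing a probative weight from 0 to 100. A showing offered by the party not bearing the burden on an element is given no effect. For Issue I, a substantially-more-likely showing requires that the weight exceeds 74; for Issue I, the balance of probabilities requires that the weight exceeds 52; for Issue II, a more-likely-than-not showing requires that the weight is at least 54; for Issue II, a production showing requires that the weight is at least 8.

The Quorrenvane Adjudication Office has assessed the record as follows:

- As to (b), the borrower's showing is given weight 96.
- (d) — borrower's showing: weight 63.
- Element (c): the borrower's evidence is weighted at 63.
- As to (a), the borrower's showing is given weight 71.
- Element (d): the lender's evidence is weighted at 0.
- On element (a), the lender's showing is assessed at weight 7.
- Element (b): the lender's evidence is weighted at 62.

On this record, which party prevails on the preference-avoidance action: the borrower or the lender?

borrower

— Issue I —
Stage I.1 (borrower, the balance of probabilities, weight exceeds 52): (a) 71 (lender's 7 disregarded) > 52 — meets.
  Stage I.1 is satisfied; the onus moves to the lender.
Stage I.2 (lender, a substantially-more-likely showing, weight exceeds 74): (b) 62 (borrower's 96 disregarded) ≤ 74 — fails.
  Not every element is met, so the lender fails to carry Stage I.2.
The analysis ends at Stage I.2; the borrower prevails on this issue.
— Issue II —
Stage II.1 (borrower, a more-likely-than-not showing, weight is at least 54): (c) 63 ≥ 54 — meets.
  The borrower carries Stage II.1; the lender now bears the burden.
Stage II.2 (lender, a production showing, weight is at least 8): (d) 0 (borrower's 63 disregarded) < 8 — fails.
  The lender does not carry Stage II.2.
The analysis ends at Stage II.2; the borrower prevails on this issue.
Per-issue: Issue I → borrower; Issue II → borrower. The borrower must prevail on every issue; overall, the borrower prevails.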